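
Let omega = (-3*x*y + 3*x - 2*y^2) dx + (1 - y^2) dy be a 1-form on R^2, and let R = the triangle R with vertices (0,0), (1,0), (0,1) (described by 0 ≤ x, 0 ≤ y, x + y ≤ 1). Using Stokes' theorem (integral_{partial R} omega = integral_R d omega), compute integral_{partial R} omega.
integral_(partial R) omega = 7/6

Stokes: integral_partial_R omega = integral_R d omega with d omega = (∂Q/∂x - ∂P/∂y) dx ∧ dy.
  ∂Q/∂x = 0
  ∂P/∂y = -3*x - 4*y
  integrand = ∂Q/∂x - ∂P/∂y = 3*x + 4*y.
Integrating over R: integral_0^1 integral_0^{1-x} (3*x + 4*y) dy dx = 7/6.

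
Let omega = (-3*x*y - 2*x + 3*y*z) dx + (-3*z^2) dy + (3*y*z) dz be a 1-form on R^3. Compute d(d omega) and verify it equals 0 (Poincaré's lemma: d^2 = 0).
d(d omega) = 0

Step 1: d omega = sum_{i<j} (∂f_j/∂x_i - ∂f_i/∂x_j) dx_i ∧ dx_j:
  coeff of dx ∧ dy: 3*x - 3*z
  coeff of dx ∧ dz: -3*y
  coeff of dy ∧ dz: 9*z
Step 2: Apply d again to each 2-form coefficient. The only possible 3-form in R^3 is dx ∧ dy ∧ dz, with coefficient
  ∂(coeff of dy∧dz)/∂x - ∂(coeff of dx∧dz)/∂y + ∂(coeff of dx∧dy)/∂z
  = ∂/∂x (9*z) - ∂/∂y (-3*y) + ∂/∂z (3*x - 3*z).
Each of these terms simplifies to sums of mixed partials that cancel in pairs. The result is 0 (by equality of mixed partials for smooth functions — Schwarz / Clairaut).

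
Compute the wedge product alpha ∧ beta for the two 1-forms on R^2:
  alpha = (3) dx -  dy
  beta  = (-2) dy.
alpha ∧ beta = (-6) dx ∧ dy

Distribute the wedge, using dx_i ∧ dx_j = -dx_j ∧ dx_i and dx_i ∧ dx_i = 0. For each pair (i, j) with i < j, the coefficient of dx_i ∧ dx_j in alpha ∧ beta is (alpha_i * beta_j - alpha_j * beta_i). Collecting: alpha ∧ beta = (-6) dx ∧ dy.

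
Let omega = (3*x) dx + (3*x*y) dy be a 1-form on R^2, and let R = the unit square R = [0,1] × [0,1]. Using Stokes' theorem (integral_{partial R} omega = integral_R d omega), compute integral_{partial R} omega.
integral_(partial R) omega = 3/2

Stokes: integral_partial_R omega = integral_R d omega with d omega = (∂Q/∂x - ∂P/∂y) dx ∧ dy.
  ∂Q/∂x = 3*y
  ∂P/∂y = 0
  integrand = ∂Q/∂x - ∂P/∂y = 3*y.
Integrating over R: integral_0^1 integral_0^1 (3*y) dx dy = 3/2.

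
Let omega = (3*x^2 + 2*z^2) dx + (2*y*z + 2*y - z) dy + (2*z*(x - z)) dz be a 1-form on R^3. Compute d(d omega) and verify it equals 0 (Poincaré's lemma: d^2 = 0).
d(d omega) = 0

Step 1: d omega = sum_{i<j} (∂f_j/∂x_i - ∂f_i/∂x_j) dx_i ∧ dx_j:
  coeff of dx ∧ dy: 0
  coeff of dx ∧ dz: -2*z
  coeff of dy ∧ dz: 1 - 2*y
Step 2: Apply d again to each 2-form coefficient. The only possible 3-form in R^3 is dx ∧ dy ∧ dz, with coefficient
  ∂(coeff of dy∧dz)/∂x - ∂(coeff of dx∧dz)/∂y + ∂(coeff of dx∧dy)/∂z
  = ∂/∂x (1 - 2*y) - ∂/∂y (-2*z) + ∂/∂z (0).
Each of these terms simplifies to sums of mixed partials that cancel in pairs. The result is 0 (by equality of mixed partials for smooth functions — Schwarz / Clairaut).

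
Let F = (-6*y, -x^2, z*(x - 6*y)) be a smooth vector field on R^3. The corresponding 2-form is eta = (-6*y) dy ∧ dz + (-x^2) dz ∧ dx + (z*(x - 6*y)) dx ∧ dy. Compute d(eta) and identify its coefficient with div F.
d(eta) = (x - 6*y) dx ∧ dy ∧ dz; div F = x - 6*y

For a 2-form in R^3 of the form above, applying d gives a 3-form with coefficient ∂P/∂x + ∂Q/∂y + ∂R/∂z:
  ∂P/∂x = 0
  ∂Q/∂y = 0
  ∂R/∂z = x - 6*y
Sum = x - 6*y, which is exactly div F.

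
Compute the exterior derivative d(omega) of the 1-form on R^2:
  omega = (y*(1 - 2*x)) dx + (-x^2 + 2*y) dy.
d(omega) = (-1) dx ∧ dy

For a 1-form omega = sum_i f_i dx_i, the exterior derivative is
  d(omega) = sum_{i < j} (∂f_j/∂x_i - ∂f_i/∂x_j) dx_i ∧ dx_j.
  coefficient of dx ∧ dy: ∂f_2/∂x - ∂f_1/∂y = ∂(-x^2 + 2*y)/∂x - ∂(y*(1 - 2*x))/∂y = -1
Assembling: d(omega) = (-1) dx ∧ dy.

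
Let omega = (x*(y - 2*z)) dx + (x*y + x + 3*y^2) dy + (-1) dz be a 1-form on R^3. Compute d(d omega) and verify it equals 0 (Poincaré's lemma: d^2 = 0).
d(d omega) = 0

Step 1: d omega = sum_{i<j} (∂f_j/∂x_i - ∂f_i/∂x_j) dx_i ∧ dx_j:
  coeff of dx ∧ dy: -x + y + 1
  coeff of dx ∧ dz: 2*x
  coeff of dy ∧ dz: 0
Step 2: Apply d again to each 2-form coefficient. The only possible 3-form in R^3 is dx ∧ dy ∧ dz, with coefficient
  ∂(coeff of dy∧dz)/∂x - ∂(coeff of dx∧dz)/∂y + ∂(coeff of dx∧dy)/∂z
  = ∂/∂x (0) - ∂/∂y (2*x) + ∂/∂z (-x + y + 1).
Each of these terms simplifies to sums of mixed partials that cancel in pairs. The result is 0 (by equality of mixed partials for smooth functions — Schwarz / Clairaut).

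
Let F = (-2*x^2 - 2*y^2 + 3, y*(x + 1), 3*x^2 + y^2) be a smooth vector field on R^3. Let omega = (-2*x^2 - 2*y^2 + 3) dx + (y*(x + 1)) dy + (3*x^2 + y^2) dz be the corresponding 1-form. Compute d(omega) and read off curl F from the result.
d(omega) = (2*y) dy ∧ dz + (-6*x) dz ∧ dx + (5*y) dx ∧ dy; curl F = (2*y, -6*x, 5*y)

d omega = sum_{i<j} (∂f_j/∂x_i - ∂f_i/∂x_j) dx_i ∧ dx_j. Under the identification (dy ∧ dz, dz ∧ dx, dx ∧ dy) ↔ (e_x, e_y, e_z), the coefficients are exactly the components of curl F. Compute:
  ∂R/∂y - ∂Q/∂z = (2*y) - (0) = 2*y
  ∂P/∂z - ∂R/∂x = (0) - (6*x) = -6*x
  ∂Q/∂x - ∂P/∂y = (y) - (-4*y) = 5*y.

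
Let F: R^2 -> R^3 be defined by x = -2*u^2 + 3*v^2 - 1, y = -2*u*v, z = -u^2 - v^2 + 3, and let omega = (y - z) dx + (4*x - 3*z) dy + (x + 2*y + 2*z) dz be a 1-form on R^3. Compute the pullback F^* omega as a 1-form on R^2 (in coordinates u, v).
F^* omega = (4*u^3 + 26*u^2*v - 6*u*v^2 + 2*u - 30*v^3 + 26*v) du + (10*u^3 + 14*u^2*v - 34*u*v^2 + 26*u + 4*v^3 - 28*v) dv

Using F^*(f dg) = (f ∘ F) d(g ∘ F), substitute each coordinate x_i by F_i(u, v) in f_i, and replace dx_i by d F_i = (∂F_i/∂u) du + (∂F_i/∂v) dv.
  For the x component: f_1(F) = u^2 - 2*u*v + v^2 - 3; d F_1 = (-4*u) du + (6*v) dv
  For the y component: f_2(F) = -5*u^2 + 15*v^2 - 13; d F_2 = (-2*v) du + (-2*u) dv
  For the z component: f_3(F) = -4*u^2 - 4*u*v + v^2 + 5; d F_3 = (-2*u) du + (-2*v) dv
Combining and collecting du, dv coefficients:
  coeff of du: 4*u^3 + 26*u^2*v - 6*u*v^2 + 2*u - 30*v^3 + 26*v
  coeff of dv: 10*u^3 + 14*u^2*v - 34*u*v^2 + 26*u + 4*v^3 - 28*v
F^* omega = (4*u^3 + 26*u^2*v - 6*u*v^2 + 2*u - 30*v^3 + 26*v) du + (10*u^3 + 14*u^2*v - 34*u*v^2 + 26*u + 4*v^3 - 28*v) dv.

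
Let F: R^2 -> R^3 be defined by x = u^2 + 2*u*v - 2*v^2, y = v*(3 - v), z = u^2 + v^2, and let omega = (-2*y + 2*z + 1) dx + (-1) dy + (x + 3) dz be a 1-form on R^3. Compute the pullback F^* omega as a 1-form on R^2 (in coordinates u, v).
F^* omega = (6*u^3 + 8*u^2*v + 4*u*v^2 - 12*u*v + 8*u + 8*v^3 - 12*v^2 + 2*v) du + (4*u^3 - 6*u^2*v + 12*u*v^2 - 12*u*v + 2*u - 20*v^3 + 24*v^2 + 4*v - 3) dv

Using F^*(f dg) = (f ∘ F) d(g ∘ F), substitute each coordinate x_i by F_i(u, v) in f_i, and replace dx_i by d F_i = (∂F_i/∂u) du + (∂F_i/∂v) dv.
  For the x component: f_1(F) = 2*u^2 + 4*v^2 - 6*v + 1; d F_1 = (2*u + 2*v) du + (2*u - 4*v) dv
  For the y component: f_2(F) = -1; d F_2 = (0) du + (3 - 2*v) dv
  For the z component: f_3(F) = u^2 + 2*u*v - 2*v^2 + 3; d F_3 = (2*u) du + (2*v) dv
Combining and collecting du, dv coefficients:
  coeff of du: 6*u^3 + 8*u^2*v + 4*u*v^2 - 12*u*v + 8*u + 8*v^3 - 12*v^2 + 2*v
  coeff of dv: 4*u^3 - 6*u^2*v + 12*u*v^2 - 12*u*v + 2*u - 20*v^3 + 24*v^2 + 4*v - 3
F^* omega = (6*u^3 + 8*u^2*v + 4*u*v^2 - 12*u*v + 8*u + 8*v^3 - 12*v^2 + 2*v) du + (4*u^3 - 6*u^2*v + 12*u*v^2 - 12*u*v + 2*u - 20*v^3 + 24*v^2 + 4*v - 3) dv.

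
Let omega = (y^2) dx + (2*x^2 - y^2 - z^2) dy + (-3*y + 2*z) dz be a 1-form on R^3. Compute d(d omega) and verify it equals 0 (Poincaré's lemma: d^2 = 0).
d(d omega) = 0

Step 1: d omega = sum_{i<j} (∂f_j/∂x_i - ∂f_i/∂x_j) dx_i ∧ dx_j:
  coeff of dx ∧ dy: 4*x - 2*y
  coeff of dx ∧ dz: 0
  coeff of dy ∧ dz: 2*z - 3
Step 2: Apply d again to each 2-form coefficient. The only possible 3-form in R^3 is dx ∧ dy ∧ dz, with coefficient
  ∂(coeff of dy∧dz)/∂x - ∂(coeff of dx∧dz)/∂y + ∂(coeff of dx∧dy)/∂z
  = ∂/∂x (2*z - 3) - ∂/∂y (0) + ∂/∂z (4*x - 2*y).
Each of these terms simplifies to sums of mixed partials that cancel in pairs. The result is 0 (by equality of mixed partials for smooth functions — Schwarz / Clairaut).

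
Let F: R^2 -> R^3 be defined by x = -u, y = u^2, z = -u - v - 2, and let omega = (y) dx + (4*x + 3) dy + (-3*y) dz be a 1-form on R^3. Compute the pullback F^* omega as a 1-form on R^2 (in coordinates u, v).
F^* omega = (6*u*(1 - u)) du + (3*u^2) dv

Using F^*(f dg) = (f ∘ F) d(g ∘ F), substitute each coordinate x_i by F_i(u, v) in f_i, and replace dx_i by d F_i = (∂F_i/∂u) du + (∂F_i/∂v) dv.
  For the x component: f_1(F) = u^2; d F_1 = (-1) du + (0) dv
  For the y component: f_2(F) = 3 - 4*u; d F_2 = (2*u) du + (0) dv
  For the z component: f_3(F) = -3*u^2; d F_3 = (-1) du + (-1) dv
Combining and collecting du, dv coefficients:
  coeff of du: 6*u*(1 - u)
  coeff of dv: 3*u^2
F^* omega = (6*u*(1 - u)) du + (3*u^2) dv.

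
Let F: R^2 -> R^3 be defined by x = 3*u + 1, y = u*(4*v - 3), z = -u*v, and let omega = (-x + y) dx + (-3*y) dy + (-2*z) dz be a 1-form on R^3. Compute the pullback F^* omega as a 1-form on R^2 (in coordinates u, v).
F^* omega = (-50*u*v^2 + 84*u*v - 45*u - 3) du + (u^2*(36 - 50*v)) dv

Using F^*(f dg) = (f ∘ F) d(g ∘ F), substitute each coordinate x_i by F_i(u, v) in f_i, and replace dx_i by d F_i = (∂F_i/∂u) du + (∂F_i/∂v) dv.
  For the x component: f_1(F) = 4*u*v - 6*u - 1; d F_1 = (3) du + (0) dv
  For the y component: f_2(F) = 3*u*(3 - 4*v); d F_2 = (4*v - 3) du + (4*u) dv
  For the z component: f_3(F) = 2*u*v; d F_3 = (-v) du + (-u) dv
Combining and collecting du, dv coefficients:
  coeff of du: -50*u*v^2 + 84*u*v - 45*u - 3
  coeff of dv: u^2*(36 - 50*v)
F^* omega = (-50*u*v^2 + 84*u*v - 45*u - 3) du + (u^2*(36 - 50*v)) dv.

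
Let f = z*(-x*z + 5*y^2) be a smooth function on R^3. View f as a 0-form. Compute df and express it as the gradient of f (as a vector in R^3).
df = (-z^2) dx + (10*y*z) dy + (-2*x*z + 5*y^2) dz; grad f = (-z^2, 10*y*z, -2*x*z + 5*y^2)

For a 0-form f, d f = (∂f/∂x) dx + (∂f/∂y) dy + (∂f/∂z) dz. The components of the vector representation are exactly the entries of grad f in Cartesian coordinates:
  ∂f/∂x = -z^2
  ∂f/∂y = 10*y*z
  ∂f/∂z = -2*x*z + 5*y^2.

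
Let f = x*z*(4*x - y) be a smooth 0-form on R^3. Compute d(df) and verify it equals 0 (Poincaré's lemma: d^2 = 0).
d(df) = 0

Step 1: df = sum_i (∂f/∂x_i) dx_i = (z*(8*x - y)) dx + (-x*z) dy + (x*(4*x - y)) dz.
Step 2: Apply d again. Using the 1-form formula, the coefficient of dx ∧ dy in d(df) is ∂^2 f/∂x ∂y - ∂^2 f/∂y ∂x = (-z) - (-z) = 0 (equality of mixed partials for smooth f).
Similarly for dx ∧ dz and dy ∧ dz — all coefficients vanish. So d(df) = 0.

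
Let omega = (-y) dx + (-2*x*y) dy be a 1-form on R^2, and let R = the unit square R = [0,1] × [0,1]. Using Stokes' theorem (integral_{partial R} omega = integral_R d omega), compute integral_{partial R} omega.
integral_(partial R) omega = 0

Stokes: integral_partial_R omega = integral_R d omega with d omega = (∂Q/∂x - ∂P/∂y) dx ∧ dy.
  ∂Q/∂x = -2*y
  ∂P/∂y = -1
  integrand = ∂Q/∂x - ∂P/∂y = 1 - 2*y.
Integrating over R: integral_0^1 integral_0^1 (1 - 2*y) dx dy = 0.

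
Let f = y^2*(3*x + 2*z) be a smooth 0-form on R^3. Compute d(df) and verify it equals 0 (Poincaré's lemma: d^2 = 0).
d(df) = 0

Step 1: df = sum_i (∂f/∂x_i) dx_i = (3*y^2) dx + (2*y*(3*x + 2*z)) dy + (2*y^2) dz.
Step 2: Apply d again. Using the 1-form formula, the coefficient of dx ∧ dy in d(df) is ∂^2 f/∂x ∂y - ∂^2 f/∂y ∂x = (6*y) - (6*y) = 0 (equality of mixed partials for smooth f).
Similarly for dx ∧ dz and dy ∧ dz — all coefficients vanish. So d(df) = 0.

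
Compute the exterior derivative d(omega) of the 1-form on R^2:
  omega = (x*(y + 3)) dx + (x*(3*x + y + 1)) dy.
d(omega) = (5*x + y + 1) dx ∧ dy

For a 1-form omega = sum_i f_i dx_i, the exterior derivative is
  d(omega) = sum_{i < j} (∂f_j/∂x_i - ∂f_i/∂x_j) dx_i ∧ dx_j.
  coefficient of dx ∧ dy: ∂f_2/∂x - ∂f_1/∂y = ∂(x*(3*x + y + 1))/∂x - ∂(x*(y + 3))/∂y = 5*x + y + 1
Assembling: d(omega) = (5*x + y + 1) dx ∧ dy.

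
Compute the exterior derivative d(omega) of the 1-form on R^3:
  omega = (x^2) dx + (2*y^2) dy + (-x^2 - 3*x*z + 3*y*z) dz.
d(omega) = (-2*x - 3*z) dx ∧ dz + (3*z) dy ∧ dz

For a 1-form omega = sum_i f_i dx_i, the exterior derivative is
  d(omega) = sum_{i < j} (∂f_j/∂x_i - ∂f_i/∂x_j) dx_i ∧ dx_j.
  coefficient of dx ∧ dz: ∂f_3/∂x - ∂f_1/∂z = ∂(-x^2 - 3*x*z + 3*y*z)/∂x - ∂(x^2)/∂z = -2*x - 3*z
  coefficient of dy ∧ dz: ∂f_3/∂y - ∂f_2/∂z = ∂(-x^2 - 3*x*z + 3*y*z)/∂y - ∂(2*y^2)/∂z = 3*z
Assembling: d(omega) = (-2*x - 3*z) dx ∧ dz + (3*z) dy ∧ dz.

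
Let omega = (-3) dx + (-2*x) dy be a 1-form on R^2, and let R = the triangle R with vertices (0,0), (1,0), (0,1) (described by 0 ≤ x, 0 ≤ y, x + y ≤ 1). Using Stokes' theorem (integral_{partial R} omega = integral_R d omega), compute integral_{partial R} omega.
integral_(partial R) omega = -1

Stokes: integral_partial_R omega = integral_R d omega with d omega = (∂Q/∂x - ∂P/∂y) dx ∧ dy.
  ∂Q/∂x = -2
  ∂P/∂y = 0
  integrand = ∂Q/∂x - ∂P/∂y = -2.
Integrating over R: integral_0^1 integral_0^{1-x} (-2) dy dx = -1.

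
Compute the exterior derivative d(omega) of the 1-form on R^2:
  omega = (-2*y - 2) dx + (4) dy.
d(omega) = (2) dx ∧ dy

For a 1-form omega = sum_i f_i dx_i, the exterior derivative is
  d(omega) = sum_{i < j} (∂f_j/∂x_i - ∂f_i/∂x_j) dx_i ∧ dx_j.
  coefficient of dx ∧ dy: ∂f_2/∂x - ∂f_1/∂y = ∂(4)/∂x - ∂(-2*y - 2)/∂y = 2
Assembling: d(omega) = (2) dx ∧ dy.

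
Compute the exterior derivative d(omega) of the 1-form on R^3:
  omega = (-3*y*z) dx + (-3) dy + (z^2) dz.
d(omega) = (3*z) dx ∧ dy + (3*y) dx ∧ dz

For a 1-form omega = sum_i f_i dx_i, the exterior derivative is
  d(omega) = sum_{i < j} (∂f_j/∂x_i - ∂f_i/∂x_j) dx_i ∧ dx_j.
  coefficient of dx ∧ dy: ∂f_2/∂x - ∂f_1/∂y = ∂(-3)/∂x - ∂(-3*y*z)/∂y = 3*z
  coefficient of dx ∧ dz: ∂f_3/∂x - ∂f_1/∂z = ∂(z^2)/∂x - ∂(-3*y*z)/∂z = 3*y
Assembling: d(omega) = (3*z) dx ∧ dy + (3*y) dx ∧ dz.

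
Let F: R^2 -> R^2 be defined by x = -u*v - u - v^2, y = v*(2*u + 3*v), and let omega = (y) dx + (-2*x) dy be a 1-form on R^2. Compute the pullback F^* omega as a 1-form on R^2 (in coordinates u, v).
F^* omega = (v*(2*u*v + 2*u + v^2 - 3*v)) du + (2*u^2*v + 4*u^2 + 9*u*v^2 + 12*u*v + 6*v^3) dv

Using F^*(f dg) = (f ∘ F) d(g ∘ F), substitute each coordinate x_i by F_i(u, v) in f_i, and replace dx_i by d F_i = (∂F_i/∂u) du + (∂F_i/∂v) dv.
  For the x component: f_1(F) = v*(2*u + 3*v); d F_1 = (-v - 1) du + (-u - 2*v) dv
  For the y component: f_2(F) = 2*u*v + 2*u + 2*v^2; d F_2 = (2*v) du + (2*u + 6*v) dv
Combining and collecting du, dv coefficients:
  coeff of du: v*(2*u*v + 2*u + v^2 - 3*v)
  coeff of dv: 2*u^2*v + 4*u^2 + 9*u*v^2 + 12*u*v + 6*v^3
F^* omega = (v*(2*u*v + 2*u + v^2 - 3*v)) du + (2*u^2*v + 4*u^2 + 9*u*v^2 + 12*u*v + 6*v^3) dv.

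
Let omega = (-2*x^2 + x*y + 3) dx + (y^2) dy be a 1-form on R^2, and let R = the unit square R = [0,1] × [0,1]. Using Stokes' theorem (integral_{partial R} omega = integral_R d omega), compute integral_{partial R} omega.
integral_(partial R) omega = -1/2

Stokes: integral_partial_R omega = integral_R d omega with d omega = (∂Q/∂x - ∂P/∂y) dx ∧ dy.
  ∂Q/∂x = 0
  ∂P/∂y = x
  integrand = ∂Q/∂x - ∂P/∂y = -x.
Integrating over R: integral_0^1 integral_0^1 (-x) dx dy = -1/2.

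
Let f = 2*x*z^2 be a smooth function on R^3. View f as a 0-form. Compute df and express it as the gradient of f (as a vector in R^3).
df = (2*z^2) dx + (0) dy + (4*x*z) dz; grad f = (2*z^2, 0, 4*x*z)

For a 0-form f, d f = (∂f/∂x) dx + (∂f/∂y) dy + (∂f/∂z) dz. The components of the vector representation are exactly the entries of grad f in Cartesian coordinates:
  ∂f/∂x = 2*z^2
  ∂f/∂y = 0
  ∂f/∂z = 4*x*z.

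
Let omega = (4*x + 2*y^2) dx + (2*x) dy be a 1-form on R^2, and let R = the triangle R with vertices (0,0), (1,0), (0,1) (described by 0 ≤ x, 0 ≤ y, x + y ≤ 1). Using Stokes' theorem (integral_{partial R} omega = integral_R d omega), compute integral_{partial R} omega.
integral_(partial R) omega = 1/3

Stokes: integral_partial_R omega = integral_R d omega with d omega = (∂Q/∂x - ∂P/∂y) dx ∧ dy.
  ∂Q/∂x = 2
  ∂P/∂y = 4*y
  integrand = ∂Q/∂x - ∂P/∂y = 2 - 4*y.
Integrating over R: integral_0^1 integral_0^{1-x} (2 - 4*y) dy dx = 1/3.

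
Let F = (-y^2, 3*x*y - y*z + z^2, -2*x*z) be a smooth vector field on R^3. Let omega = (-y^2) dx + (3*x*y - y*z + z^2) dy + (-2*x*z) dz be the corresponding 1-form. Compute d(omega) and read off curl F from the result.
d(omega) = (y - 2*z) dy ∧ dz + (2*z) dz ∧ dx + (5*y) dx ∧ dy; curl F = (y - 2*z, 2*z, 5*y)

d omega = sum_{i<j} (∂f_j/∂x_i - ∂f_i/∂x_j) dx_i ∧ dx_j. Under the identification (dy ∧ dz, dz ∧ dx, dx ∧ dy) ↔ (e_x, e_y, e_z), the coefficients are exactly the components of curl F. Compute:
  ∂R/∂y - ∂Q/∂z = (0) - (-y + 2*z) = y - 2*z
  ∂P/∂z - ∂R/∂x = (0) - (-2*z) = 2*z
  ∂Q/∂x - ∂P/∂y = (3*y) - (-2*y) = 5*y.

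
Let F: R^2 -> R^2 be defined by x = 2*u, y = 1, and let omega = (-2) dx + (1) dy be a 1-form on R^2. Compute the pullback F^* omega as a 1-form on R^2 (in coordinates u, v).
F^* omega = (-4) du

Using F^*(f dg) = (f ∘ F) d(g ∘ F), substitute each coordinate x_i by F_i(u, v) in f_i, and replace dx_i by d F_i = (∂F_i/∂u) du + (∂F_i/∂v) dv.
  For the x component: f_1(F) = -2; d F_1 = (2) du + (0) dv
  For the y component: f_2(F) = 1; d F_2 = (0) du + (0) dv
Combining and collecting du, dv coefficients:
  coeff of du: -4
  coeff of dv: 0
F^* omega = (-4) du.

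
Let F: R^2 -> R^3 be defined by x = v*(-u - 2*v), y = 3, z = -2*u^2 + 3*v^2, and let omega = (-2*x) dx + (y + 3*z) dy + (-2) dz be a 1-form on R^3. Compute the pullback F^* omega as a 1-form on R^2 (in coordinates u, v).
F^* omega = (-2*u*v^2 + 8*u - 4*v^3) du + (2*v*(-u^2 - 6*u*v - 8*v^2 - 6)) dv

Using F^*(f dg) = (f ∘ F) d(g ∘ F), substitute each coordinate x_i by F_i(u, v) in f_i, and replace dx_i by d F_i = (∂F_i/∂u) du + (∂F_i/∂v) dv.
  For the x component: f_1(F) = 2*v*(u + 2*v); d F_1 = (-v) du + (-u - 4*v) dv
  For the y component: f_2(F) = -6*u^2 + 9*v^2 + 3; d F_2 = (0) du + (0) dv
  For the z component: f_3(F) = -2; d F_3 = (-4*u) du + (6*v) dv
Combining and collecting du, dv coefficients:
  coeff of du: -2*u*v^2 + 8*u - 4*v^3
  coeff of dv: 2*v*(-u^2 - 6*u*v - 8*v^2 - 6)
F^* omega = (-2*u*v^2 + 8*u - 4*v^3) du + (2*v*(-u^2 - 6*u*v - 8*v^2 - 6)) dv.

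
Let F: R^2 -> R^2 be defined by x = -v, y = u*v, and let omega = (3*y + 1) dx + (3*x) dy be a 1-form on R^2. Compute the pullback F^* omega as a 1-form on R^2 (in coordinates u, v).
F^* omega = (-3*v^2) du + (-6*u*v - 1) dv

Using F^*(f dg) = (f ∘ F) d(g ∘ F), substitute each coordinate x_i by F_i(u, v) in f_i, and replace dx_i by d F_i = (∂F_i/∂u) du + (∂F_i/∂v) dv.
  For the x component: f_1(F) = 3*u*v + 1; d F_1 = (0) du + (-1) dv
  For the y component: f_2(F) = -3*v; d F_2 = (v) du + (u) dv
Combining and collecting du, dv coefficients:
  coeff of du: -3*v^2
  coeff of dv: -6*u*v - 1
F^* omega = (-3*v^2) du + (-6*u*v - 1) dv.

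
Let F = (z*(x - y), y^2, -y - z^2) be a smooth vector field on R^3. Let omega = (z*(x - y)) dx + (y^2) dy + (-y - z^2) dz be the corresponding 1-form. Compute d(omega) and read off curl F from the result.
d(omega) = (-1) dy ∧ dz + (x - y) dz ∧ dx + (z) dx ∧ dy; curl F = (-1, x - y, z)

d omega = sum_{i<j} (∂f_j/∂x_i - ∂f_i/∂x_j) dx_i ∧ dx_j. Under the identification (dy ∧ dz, dz ∧ dx, dx ∧ dy) ↔ (e_x, e_y, e_z), the coefficients are exactly the components of curl F. Compute:
  ∂R/∂y - ∂Q/∂z = (-1) - (0) = -1
  ∂P/∂z - ∂R/∂x = (x - y) - (0) = x - y
  ∂Q/∂x - ∂P/∂y = (0) - (-z) = z.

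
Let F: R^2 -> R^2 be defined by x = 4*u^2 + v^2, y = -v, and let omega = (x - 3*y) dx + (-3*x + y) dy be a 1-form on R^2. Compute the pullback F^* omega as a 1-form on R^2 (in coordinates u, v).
F^* omega = (8*u*(4*u^2 + v^2 + 3*v)) du + (8*u^2*v + 12*u^2 + 2*v^3 + 9*v^2 + v) dv

Using F^*(f dg) = (f ∘ F) d(g ∘ F), substitute each coordinate x_i by F_i(u, v) in f_i, and replace dx_i by d F_i = (∂F_i/∂u) du + (∂F_i/∂v) dv.
  For the x component: f_1(F) = 4*u^2 + v^2 + 3*v; d F_1 = (8*u) du + (2*v) dv
  For the y component: f_2(F) = -12*u^2 - 3*v^2 - v; d F_2 = (0) du + (-1) dv
Combining and collecting du, dv coefficients:
  coeff of du: 8*u*(4*u^2 + v^2 + 3*v)
  coeff of dv: 8*u^2*v + 12*u^2 + 2*v^3 + 9*v^2 + v
F^* omega = (8*u*(4*u^2 + v^2 + 3*v)) du + (8*u^2*v + 12*u^2 + 2*v^3 + 9*v^2 + v) dv.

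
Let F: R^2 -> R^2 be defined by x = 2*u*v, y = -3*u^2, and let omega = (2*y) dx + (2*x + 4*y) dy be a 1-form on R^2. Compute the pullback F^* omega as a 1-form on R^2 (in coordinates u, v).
F^* omega = (36*u^2*(2*u - v)) du + (-12*u^3) dv

Using F^*(f dg) = (f ∘ F) d(g ∘ F), substitute each coordinate x_i by F_i(u, v) in f_i, and replace dx_i by d F_i = (∂F_i/∂u) du + (∂F_i/∂v) dv.
  For the x component: f_1(F) = -6*u^2; d F_1 = (2*v) du + (2*u) dv
  For the y component: f_2(F) = 4*u*(-3*u + v); d F_2 = (-6*u) du + (0) dv
Combining and collecting du, dv coefficients:
  coeff of du: 36*u^2*(2*u - v)
  coeff of dv: -12*u^3
F^* omega = (36*u^2*(2*u - v)) du + (-12*u^3) dv.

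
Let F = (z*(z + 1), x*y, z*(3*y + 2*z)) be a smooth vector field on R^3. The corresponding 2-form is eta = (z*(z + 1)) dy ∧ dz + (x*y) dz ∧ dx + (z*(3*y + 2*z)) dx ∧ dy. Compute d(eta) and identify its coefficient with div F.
d(eta) = (x + 3*y + 4*z) dx ∧ dy ∧ dz; div F = x + 3*y + 4*z

For a 2-form in R^3 of the form above, applying d gives a 3-form with coefficient ∂P/∂x + ∂Q/∂y + ∂R/∂z:
  ∂P/∂x = 0
  ∂Q/∂y = x
  ∂R/∂z = 3*y + 4*z
Sum = x + 3*y + 4*z, which is exactly div F.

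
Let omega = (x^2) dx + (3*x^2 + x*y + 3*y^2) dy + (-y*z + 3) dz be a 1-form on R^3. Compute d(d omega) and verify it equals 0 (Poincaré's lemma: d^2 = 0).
d(d omega) = 0

Step 1: d omega = sum_{i<j} (∂f_j/∂x_i - ∂f_i/∂x_j) dx_i ∧ dx_j:
  coeff of dx ∧ dy: 6*x + y
  coeff of dx ∧ dz: 0
  coeff of dy ∧ dz: -z
Step 2: Apply d again to each 2-form coefficient. The only possible 3-form in R^3 is dx ∧ dy ∧ dz, with coefficient
  ∂(coeff of dy∧dz)/∂x - ∂(coeff of dx∧dz)/∂y + ∂(coeff of dx∧dy)/∂z
  = ∂/∂x (-z) - ∂/∂y (0) + ∂/∂z (6*x + y).
Each of these terms simplifies to sums of mixed partials that cancel in pairs. The result is 0 (by equality of mixed partials for smooth functions — Schwarz / Clairaut).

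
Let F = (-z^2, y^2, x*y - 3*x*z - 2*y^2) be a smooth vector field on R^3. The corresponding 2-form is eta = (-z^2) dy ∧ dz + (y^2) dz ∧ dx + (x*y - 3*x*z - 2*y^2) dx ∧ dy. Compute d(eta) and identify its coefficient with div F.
d(eta) = (-3*x + 2*y) dx ∧ dy ∧ dz; div F = -3*x + 2*y

For a 2-form in R^3 of the form above, applying d gives a 3-form with coefficient ∂P/∂x + ∂Q/∂y + ∂R/∂z:
  ∂P/∂x = 0
  ∂Q/∂y = 2*y
  ∂R/∂z = -3*x
Sum = -3*x + 2*y, which is exactly div F.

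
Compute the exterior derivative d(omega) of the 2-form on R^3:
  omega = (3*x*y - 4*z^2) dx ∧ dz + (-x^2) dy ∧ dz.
d(omega) = (-5*x) dx ∧ dy ∧ dz

For a 2-form omega = sum_{i<j} g_{ij} dx_i ∧ dx_j, the exterior derivative is
  d(omega) = sum_{i<j} d(g_{ij}) ∧ dx_i ∧ dx_j = sum_{i<j, k} (∂g_{ij}/∂x_k) dx_k ∧ dx_i ∧ dx_j.
Expand each term, using dx_k ∧ dx_i ∧ dx_j = sgn(permutation) dx_{(a)} ∧ dx_{(b)} ∧ dx_{(c)} with (a < b < c) sorted:
  d(3*x*y - 4*z^2) includes (∂/∂y)(3*x*y - 4*z^2) dy = (3*x) dy, which multiplied by dx ∧ dz gives (-3*x) dx ∧ dy ∧ dz
  d(-x^2) includes (∂/∂x)(-x^2) dx = (-2*x) dx, which multiplied by dy ∧ dz gives (-2*x) dx ∧ dy ∧ dz
Collecting like 3-forms: d(omega) = (-5*x) dx ∧ dy ∧ dz.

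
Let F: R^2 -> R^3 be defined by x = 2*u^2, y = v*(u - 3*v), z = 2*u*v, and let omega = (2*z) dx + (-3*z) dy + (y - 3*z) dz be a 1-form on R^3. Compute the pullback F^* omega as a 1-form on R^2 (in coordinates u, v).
F^* omega = (2*v*(8*u^2 - 8*u*v - 3*v^2)) du + (2*u*v*(-8*u + 15*v)) dv

Using F^*(f dg) = (f ∘ F) d(g ∘ F), substitute each coordinate x_i by F_i(u, v) in f_i, and replace dx_i by d F_i = (∂F_i/∂u) du + (∂F_i/∂v) dv.
  For the x component: f_1(F) = 4*u*v; d F_1 = (4*u) du + (0) dv
  For the y component: f_2(F) = -6*u*v; d F_2 = (v) du + (u - 6*v) dv
  For the z component: f_3(F) = v*(-5*u - 3*v); d F_3 = (2*v) du + (2*u) dv
Combining and collecting du, dv coefficients:
  coeff of du: 2*v*(8*u^2 - 8*u*v - 3*v^2)
  coeff of dv: 2*u*v*(-8*u + 15*v)
F^* omega = (2*v*(8*u^2 - 8*u*v - 3*v^2)) du + (2*u*v*(-8*u + 15*v)) dv.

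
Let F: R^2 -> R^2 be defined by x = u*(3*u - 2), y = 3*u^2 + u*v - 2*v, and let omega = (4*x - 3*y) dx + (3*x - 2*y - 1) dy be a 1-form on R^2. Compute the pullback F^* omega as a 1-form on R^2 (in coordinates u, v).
F^* omega = (36*u^3 - 27*u^2*v - 90*u^2 - 2*u*v^2 + 60*u*v + 10*u + 4*v^2 - 13*v) du + (3*u^3 - 2*u^2*v - 12*u^2 + 8*u*v + 11*u - 8*v + 2) dv

Using F^*(f dg) = (f ∘ F) d(g ∘ F), substitute each coordinate x_i by F_i(u, v) in f_i, and replace dx_i by d F_i = (∂F_i/∂u) du + (∂F_i/∂v) dv.
  For the x component: f_1(F) = 3*u^2 - 3*u*v - 8*u + 6*v; d F_1 = (6*u - 2) du + (0) dv
  For the y component: f_2(F) = 3*u^2 - 2*u*v - 6*u + 4*v - 1; d F_2 = (6*u + v) du + (u - 2) dv
Combining and collecting du, dv coefficients:
  coeff of du: 36*u^3 - 27*u^2*v - 90*u^2 - 2*u*v^2 + 60*u*v + 10*u + 4*v^2 - 13*v
  coeff of dv: 3*u^3 - 2*u^2*v - 12*u^2 + 8*u*v + 11*u - 8*v + 2
F^* omega = (36*u^3 - 27*u^2*v - 90*u^2 - 2*u*v^2 + 60*u*v + 10*u + 4*v^2 - 13*v) du + (3*u^3 - 2*u^2*v - 12*u^2 + 8*u*v + 11*u - 8*v + 2) dv.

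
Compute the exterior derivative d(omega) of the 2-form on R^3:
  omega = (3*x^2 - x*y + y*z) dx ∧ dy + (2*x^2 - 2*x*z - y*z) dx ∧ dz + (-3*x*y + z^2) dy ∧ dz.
d(omega) = (-2*y + z) dx ∧ dy ∧ dz

For a 2-form omega = sum_{i<j} g_{ij} dx_i ∧ dx_j, the exterior derivative is
  d(omega) = sum_{i<j} d(g_{ij}) ∧ dx_i ∧ dx_j = sum_{i<j, k} (∂g_{ij}/∂x_k) dx_k ∧ dx_i ∧ dx_j.
Expand each term, using dx_k ∧ dx_i ∧ dx_j = sgn(permutation) dx_{(a)} ∧ dx_{(b)} ∧ dx_{(c)} with (a < b < c) sorted:
  d(3*x^2 - x*y + y*z) includes (∂/∂z)(3*x^2 - x*y + y*z) dz = (y) dz, which multiplied by dx ∧ dy gives (y) dx ∧ dy ∧ dz
  d(2*x^2 - 2*x*z - y*z) includes (∂/∂y)(2*x^2 - 2*x*z - y*z) dy = (-z) dy, which multiplied by dx ∧ dz gives (z) dx ∧ dy ∧ dz
  d(-3*x*y + z^2) includes (∂/∂x)(-3*x*y + z^2) dx = (-3*y) dx, which multiplied by dy ∧ dz gives (-3*y) dx ∧ dy ∧ dz
Collecting like 3-forms: d(omega) = (-2*y + z) dx ∧ dy ∧ dz.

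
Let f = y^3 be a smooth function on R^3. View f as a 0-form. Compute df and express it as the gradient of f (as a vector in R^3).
df = (0) dx + (3*y^2) dy + (0) dz; grad f = (0, 3*y^2, 0)

For a 0-form f, d f = (∂f/∂x) dx + (∂f/∂y) dy + (∂f/∂z) dz. The components of the vector representation are exactly the entries of grad f in Cartesian coordinates:
  ∂f/∂x = 0
  ∂f/∂y = 3*y^2
  ∂f/∂z = 0.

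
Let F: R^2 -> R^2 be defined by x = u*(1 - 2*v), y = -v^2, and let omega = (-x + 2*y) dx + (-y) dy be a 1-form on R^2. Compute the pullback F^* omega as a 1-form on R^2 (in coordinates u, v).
F^* omega = (-4*u*v^2 + 4*u*v - u + 4*v^3 - 2*v^2) du + (-4*u^2*v + 2*u^2 + 4*u*v^2 - 2*v^3) dv

Using F^*(f dg) = (f ∘ F) d(g ∘ F), substitute each coordinate x_i by F_i(u, v) in f_i, and replace dx_i by d F_i = (∂F_i/∂u) du + (∂F_i/∂v) dv.
  For the x component: f_1(F) = 2*u*v - u - 2*v^2; d F_1 = (1 - 2*v) du + (-2*u) dv
  For the y component: f_2(F) = v^2; d F_2 = (0) du + (-2*v) dv
Combining and collecting du, dv coefficients:
  coeff of du: -4*u*v^2 + 4*u*v - u + 4*v^3 - 2*v^2
  coeff of dv: -4*u^2*v + 2*u^2 + 4*u*v^2 - 2*v^3
F^* omega = (-4*u*v^2 + 4*u*v - u + 4*v^3 - 2*v^2) du + (-4*u^2*v + 2*u^2 + 4*u*v^2 - 2*v^3) dv.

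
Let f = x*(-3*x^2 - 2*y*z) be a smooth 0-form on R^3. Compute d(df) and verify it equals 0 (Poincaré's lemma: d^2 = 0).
d(df) = 0

Step 1: df = sum_i (∂f/∂x_i) dx_i = (-9*x^2 - 2*y*z) dx + (-2*x*z) dy + (-2*x*y) dz.
Step 2: Apply d again. Using the 1-form formula, the coefficient of dx ∧ dy in d(df) is ∂^2 f/∂x ∂y - ∂^2 f/∂y ∂x = (-2*z) - (-2*z) = 0 (equality of mixed partials for smooth f).
Similarly for dx ∧ dz and dy ∧ dz — all coefficients vanish. So d(df) = 0.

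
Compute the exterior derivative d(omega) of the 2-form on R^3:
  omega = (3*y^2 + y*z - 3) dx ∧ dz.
d(omega) = (-6*y - z) dx ∧ dy ∧ dz

For a 2-form omega = sum_{i<j} g_{ij} dx_i ∧ dx_j, the exterior derivative is
  d(omega) = sum_{i<j} d(g_{ij}) ∧ dx_i ∧ dx_j = sum_{i<j, k} (∂g_{ij}/∂x_k) dx_k ∧ dx_i ∧ dx_j.
Expand each term, using dx_k ∧ dx_i ∧ dx_j = sgn(permutation) dx_{(a)} ∧ dx_{(b)} ∧ dx_{(c)} with (a < b < c) sorted:
  d(3*y^2 + y*z - 3) includes (∂/∂y)(3*y^2 + y*z - 3) dy = (6*y + z) dy, which multiplied by dx ∧ dz gives (-6*y - z) dx ∧ dy ∧ dz
Collecting like 3-forms: d(omega) = (-6*y - z) dx ∧ dy ∧ dz.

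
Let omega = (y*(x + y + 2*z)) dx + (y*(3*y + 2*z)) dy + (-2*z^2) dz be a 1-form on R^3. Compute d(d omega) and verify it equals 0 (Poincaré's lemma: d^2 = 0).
d(d omega) = 0

Step 1: d omega = sum_{i<j} (∂f_j/∂x_i - ∂f_i/∂x_j) dx_i ∧ dx_j:
  coeff of dx ∧ dy: -x - 2*y - 2*z
  coeff of dx ∧ dz: -2*y
  coeff of dy ∧ dz: -2*y
Step 2: Apply d again to each 2-form coefficient. The only possible 3-form in R^3 is dx ∧ dy ∧ dz, with coefficient
  ∂(coeff of dy∧dz)/∂x - ∂(coeff of dx∧dz)/∂y + ∂(coeff of dx∧dy)/∂z
  = ∂/∂x (-2*y) - ∂/∂y (-2*y) + ∂/∂z (-x - 2*y - 2*z).
Each of these terms simplifies to sums of mixed partials that cancel in pairs. The result is 0 (by equality of mixed partials for smooth functions — Schwarz / Clairaut).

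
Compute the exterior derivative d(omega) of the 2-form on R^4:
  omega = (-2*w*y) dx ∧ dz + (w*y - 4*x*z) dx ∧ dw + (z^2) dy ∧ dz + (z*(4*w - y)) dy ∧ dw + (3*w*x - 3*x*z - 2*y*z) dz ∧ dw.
d(omega) = (2*w) dx ∧ dy ∧ dz + (3*w + 4*x - 2*y - 3*z) dx ∧ dz ∧ dw + (-w) dx ∧ dy ∧ dw + (-4*w + y - 2*z) dy ∧ dz ∧ dw

For a 2-form omega = sum_{i<j} g_{ij} dx_i ∧ dx_j, the exterior derivative is
  d(omega) = sum_{i<j} d(g_{ij}) ∧ dx_i ∧ dx_j = sum_{i<j, k} (∂g_{ij}/∂x_k) dx_k ∧ dx_i ∧ dx_j.
Expand each term, using dx_k ∧ dx_i ∧ dx_j = sgn(permutation) dx_{(a)} ∧ dx_{(b)} ∧ dx_{(c)} with (a < b < c) sorted:
  d(-2*w*y) includes (∂/∂y)(-2*w*y) dy = (-2*w) dy, which multiplied by dx ∧ dz gives (2*w) dx ∧ dy ∧ dz
  d(-2*w*y) includes (∂/∂w)(-2*w*y) dw = (-2*y) dw, which multiplied by dx ∧ dz gives (-2*y) dx ∧ dz ∧ dw
  d(w*y - 4*x*z) includes (∂/∂y)(w*y - 4*x*z) dy = (w) dy, which multiplied by dx ∧ dw gives (-w) dx ∧ dy ∧ dw
  d(w*y - 4*x*z) includes (∂/∂z)(w*y - 4*x*z) dz = (-4*x) dz, which multiplied by dx ∧ dw gives (4*x) dx ∧ dz ∧ dw
  d(z*(4*w - y)) includes (∂/∂z)(z*(4*w - y)) dz = (4*w - y) dz, which multiplied by dy ∧ dw gives (-4*w + y) dy ∧ dz ∧ dw
  d(3*w*x - 3*x*z - 2*y*z) includes (∂/∂x)(3*w*x - 3*x*z - 2*y*z) dx = (3*w - 3*z) dx, which multiplied by dz ∧ dw gives (3*w - 3*z) dx ∧ dz ∧ dw
  d(3*w*x - 3*x*z - 2*y*z) includes (∂/∂y)(3*w*x - 3*x*z - 2*y*z) dy = (-2*z) dy, which multiplied by dz ∧ dw gives (-2*z) dy ∧ dz ∧ dw
Collecting like 3-forms: d(omega) = (2*w) dx ∧ dy ∧ dz + (3*w + 4*x - 2*y - 3*z) dx ∧ dz ∧ dw + (-w) dx ∧ dy ∧ dw + (-4*w + y - 2*z) dy ∧ dz ∧ dw.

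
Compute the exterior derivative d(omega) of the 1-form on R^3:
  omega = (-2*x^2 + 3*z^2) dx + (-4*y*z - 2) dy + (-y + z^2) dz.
d(omega) = (-6*z) dx ∧ dz + (4*y - 1) dy ∧ dz

For a 1-form omega = sum_i f_i dx_i, the exterior derivative is
  d(omega) = sum_{i < j} (∂f_j/∂x_i - ∂f_i/∂x_j) dx_i ∧ dx_j.
  coefficient of dx ∧ dz: ∂f_3/∂x - ∂f_1/∂z = ∂(-y + z^2)/∂x - ∂(-2*x^2 + 3*z^2)/∂z = -6*z
  coefficient of dy ∧ dz: ∂f_3/∂y - ∂f_2/∂z = ∂(-y + z^2)/∂y - ∂(-4*y*z - 2)/∂z = 4*y - 1
Assembling: d(omega) = (-6*z) dx ∧ dz + (4*y - 1) dy ∧ dz.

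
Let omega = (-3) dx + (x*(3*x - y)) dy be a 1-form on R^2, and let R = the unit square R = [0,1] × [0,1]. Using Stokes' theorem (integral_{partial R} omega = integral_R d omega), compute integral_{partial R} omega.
integral_(partial R) omega = 5/2

Stokes: integral_partial_R omega = integral_R d omega with d omega = (∂Q/∂x - ∂P/∂y) dx ∧ dy.
  ∂Q/∂x = 6*x - y
  ∂P/∂y = 0
  integrand = ∂Q/∂x - ∂P/∂y = 6*x - y.
Integrating over R: integral_0^1 integral_0^1 (6*x - y) dx dy = 5/2.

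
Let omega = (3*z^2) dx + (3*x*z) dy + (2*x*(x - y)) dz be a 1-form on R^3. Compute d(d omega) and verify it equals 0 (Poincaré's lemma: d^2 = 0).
d(d omega) = 0

Step 1: d omega = sum_{i<j} (∂f_j/∂x_i - ∂f_i/∂x_j) dx_i ∧ dx_j:
  coeff of dx ∧ dy: 3*z
  coeff of dx ∧ dz: 4*x - 2*y - 6*z
  coeff of dy ∧ dz: -5*x
Step 2: Apply d again to each 2-form coefficient. The only possible 3-form in R^3 is dx ∧ dy ∧ dz, with coefficient
  ∂(coeff of dy∧dz)/∂x - ∂(coeff of dx∧dz)/∂y + ∂(coeff of dx∧dy)/∂z
  = ∂/∂x (-5*x) - ∂/∂y (4*x - 2*y - 6*z) + ∂/∂z (3*z).
Each of these terms simplifies to sums of mixed partials that cancel in pairs. The result is 0 (by equality of mixed partials for smooth functions — Schwarz / Clairaut).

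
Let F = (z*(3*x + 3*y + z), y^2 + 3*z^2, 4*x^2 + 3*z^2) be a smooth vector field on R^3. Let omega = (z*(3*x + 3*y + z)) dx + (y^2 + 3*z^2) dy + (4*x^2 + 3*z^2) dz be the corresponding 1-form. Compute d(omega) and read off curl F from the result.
d(omega) = (-6*z) dy ∧ dz + (-5*x + 3*y + 2*z) dz ∧ dx + (-3*z) dx ∧ dy; curl F = (-6*z, -5*x + 3*y + 2*z, -3*z)

d omega = sum_{i<j} (∂f_j/∂x_i - ∂f_i/∂x_j) dx_i ∧ dx_j. Under the identification (dy ∧ dz, dz ∧ dx, dx ∧ dy) ↔ (e_x, e_y, e_z), the coefficients are exactly the components of curl F. Compute:
  ∂R/∂y - ∂Q/∂z = (0) - (6*z) = -6*z
  ∂P/∂z - ∂R/∂x = (3*x + 3*y + 2*z) - (8*x) = -5*x + 3*y + 2*z
  ∂Q/∂x - ∂P/∂y = (0) - (3*z) = -3*z.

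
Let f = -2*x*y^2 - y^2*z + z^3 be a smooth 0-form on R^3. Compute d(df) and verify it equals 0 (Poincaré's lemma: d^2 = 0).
d(df) = 0

Step 1: df = sum_i (∂f/∂x_i) dx_i = (-2*y^2) dx + (2*y*(-2*x - z)) dy + (-y^2 + 3*z^2) dz.
Step 2: Apply d again. Using the 1-form formula, the coefficient of dx ∧ dy in d(df) is ∂^2 f/∂x ∂y - ∂^2 f/∂y ∂x = (-4*y) - (-4*y) = 0 (equality of mixed partials for smooth f).
Similarly for dx ∧ dz and dy ∧ dz — all coefficients vanish. So d(df) = 0.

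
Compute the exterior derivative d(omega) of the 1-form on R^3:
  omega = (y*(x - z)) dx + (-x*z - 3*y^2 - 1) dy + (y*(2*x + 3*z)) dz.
d(omega) = (-x) dx ∧ dy + (3*y) dx ∧ dz + (3*x + 3*z) dy ∧ dz

For a 1-form omega = sum_i f_i dx_i, the exterior derivative is
  d(omega) = sum_{i < j} (∂f_j/∂x_i - ∂f_i/∂x_j) dx_i ∧ dx_j.
  coefficient of dx ∧ dy: ∂f_2/∂x - ∂f_1/∂y = ∂(-x*z - 3*y^2 - 1)/∂x - ∂(y*(x - z))/∂y = -x
  coefficient of dx ∧ dz: ∂f_3/∂x - ∂f_1/∂z = ∂(y*(2*x + 3*z))/∂x - ∂(y*(x - z))/∂z = 3*y
  coefficient of dy ∧ dz: ∂f_3/∂y - ∂f_2/∂z = ∂(y*(2*x + 3*z))/∂y - ∂(-x*z - 3*y^2 - 1)/∂z = 3*x + 3*z
Assembling: d(omega) = (-x) dx ∧ dy + (3*y) dx ∧ dz + (3*x + 3*z) dy ∧ dz.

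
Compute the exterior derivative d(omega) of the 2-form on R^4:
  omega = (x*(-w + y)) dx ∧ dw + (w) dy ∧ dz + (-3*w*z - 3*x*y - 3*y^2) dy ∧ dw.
d(omega) = (-x - 3*y) dx ∧ dy ∧ dw + (3*w + 1) dy ∧ dz ∧ dw

For a 2-form omega = sum_{i<j} g_{ij} dx_i ∧ dx_j, the exterior derivative is
  d(omega) = sum_{i<j} d(g_{ij}) ∧ dx_i ∧ dx_j = sum_{i<j, k} (∂g_{ij}/∂x_k) dx_k ∧ dx_i ∧ dx_j.
Expand each term, using dx_k ∧ dx_i ∧ dx_j = sgn(permutation) dx_{(a)} ∧ dx_{(b)} ∧ dx_{(c)} with (a < b < c) sorted:
  d(x*(-w + y)) includes (∂/∂y)(x*(-w + y)) dy = (x) dy, which multiplied by dx ∧ dw gives (-x) dx ∧ dy ∧ dw
  d(w) includes (∂/∂w)(w) dw = (1) dw, which multiplied by dy ∧ dz gives (1) dy ∧ dz ∧ dw
  d(-3*w*z - 3*x*y - 3*y^2) includes (∂/∂x)(-3*w*z - 3*x*y - 3*y^2) dx = (-3*y) dx, which multiplied by dy ∧ dw gives (-3*y) dx ∧ dy ∧ dw
  d(-3*w*z - 3*x*y - 3*y^2) includes (∂/∂z)(-3*w*z - 3*x*y - 3*y^2) dz = (-3*w) dz, which multiplied by dy ∧ dw gives (3*w) dy ∧ dz ∧ dw
Collecting like 3-forms: d(omega) = (-x - 3*y) dx ∧ dy ∧ dw + (3*w + 1) dy ∧ dz ∧ dw.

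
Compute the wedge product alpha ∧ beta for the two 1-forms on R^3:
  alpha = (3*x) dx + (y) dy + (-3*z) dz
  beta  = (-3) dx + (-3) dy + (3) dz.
alpha ∧ beta = (-9*x + 3*y) dx ∧ dy + (9*x - 9*z) dx ∧ dz + (3*y - 9*z) dy ∧ dz

Distribute the wedge, using dx_i ∧ dx_j = -dx_j ∧ dx_i and dx_i ∧ dx_i = 0. For each pair (i, j) with i < j, the coefficient of dx_i ∧ dx_j in alpha ∧ beta is (alpha_i * beta_j - alpha_j * beta_i). Collecting: alpha ∧ beta = (-9*x + 3*y) dx ∧ dy + (9*x - 9*z) dx ∧ dz + (3*y - 9*z) dy ∧ dz.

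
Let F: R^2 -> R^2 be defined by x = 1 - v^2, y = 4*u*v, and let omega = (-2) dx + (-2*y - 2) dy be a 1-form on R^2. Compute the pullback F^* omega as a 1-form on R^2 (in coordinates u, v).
F^* omega = (8*v*(-4*u*v - 1)) du + (-32*u^2*v - 8*u + 4*v) dv

Using F^*(f dg) = (f ∘ F) d(g ∘ F), substitute each coordinate x_i by F_i(u, v) in f_i, and replace dx_i by d F_i = (∂F_i/∂u) du + (∂F_i/∂v) dv.
  For the x component: f_1(F) = -2; d F_1 = (0) du + (-2*v) dv
  For the y component: f_2(F) = -8*u*v - 2; d F_2 = (4*v) du + (4*u) dv
Combining and collecting du, dv coefficients:
  coeff of du: 8*v*(-4*u*v - 1)
  coeff of dv: -32*u^2*v - 8*u + 4*v
F^* omega = (8*v*(-4*u*v - 1)) du + (-32*u^2*v - 8*u + 4*v) dv.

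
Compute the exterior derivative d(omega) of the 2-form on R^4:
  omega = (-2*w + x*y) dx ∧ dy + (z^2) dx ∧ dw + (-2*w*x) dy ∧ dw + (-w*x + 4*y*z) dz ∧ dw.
d(omega) = (-2*w - 2) dx ∧ dy ∧ dw + (-w - 2*z) dx ∧ dz ∧ dw + (4*z) dy ∧ dz ∧ dw

For a 2-form omega = sum_{i<j} g_{ij} dx_i ∧ dx_j, the exterior derivative is
  d(omega) = sum_{i<j} d(g_{ij}) ∧ dx_i ∧ dx_j = sum_{i<j, k} (∂g_{ij}/∂x_k) dx_k ∧ dx_i ∧ dx_j.
Expand each term, using dx_k ∧ dx_i ∧ dx_j = sgn(permutation) dx_{(a)} ∧ dx_{(b)} ∧ dx_{(c)} with (a < b < c) sorted:
  d(-2*w + x*y) includes (∂/∂w)(-2*w + x*y) dw = (-2) dw, which multiplied by dx ∧ dy gives (-2) dx ∧ dy ∧ dw
  d(z^2) includes (∂/∂z)(z^2) dz = (2*z) dz, which multiplied by dx ∧ dw gives (-2*z) dx ∧ dz ∧ dw
  d(-2*w*x) includes (∂/∂x)(-2*w*x) dx = (-2*w) dx, which multiplied by dy ∧ dw gives (-2*w) dx ∧ dy ∧ dw
  d(-w*x + 4*y*z) includes (∂/∂x)(-w*x + 4*y*z) dx = (-w) dx, which multiplied by dz ∧ dw gives (-w) dx ∧ dz ∧ dw
  d(-w*x + 4*y*z) includes (∂/∂y)(-w*x + 4*y*z) dy = (4*z) dy, which multiplied by dz ∧ dw gives (4*z) dy ∧ dz ∧ dw
Collecting like 3-forms: d(omega) = (-2*w - 2) dx ∧ dy ∧ dw + (-w - 2*z) dx ∧ dz ∧ dw + (4*z) dy ∧ dz ∧ dw.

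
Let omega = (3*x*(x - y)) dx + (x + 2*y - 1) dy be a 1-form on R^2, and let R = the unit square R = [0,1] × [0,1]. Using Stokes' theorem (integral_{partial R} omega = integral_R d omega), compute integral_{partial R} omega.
integral_(partial R) omega = 5/2

Stokes: integral_partial_R omega = integral_R d omega with d omega = (∂Q/∂x - ∂P/∂y) dx ∧ dy.
  ∂Q/∂x = 1
  ∂P/∂y = -3*x
  integrand = ∂Q/∂x - ∂P/∂y = 3*x + 1.
Integrating over R: integral_0^1 integral_0^1 (3*x + 1) dx dy = 5/2.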